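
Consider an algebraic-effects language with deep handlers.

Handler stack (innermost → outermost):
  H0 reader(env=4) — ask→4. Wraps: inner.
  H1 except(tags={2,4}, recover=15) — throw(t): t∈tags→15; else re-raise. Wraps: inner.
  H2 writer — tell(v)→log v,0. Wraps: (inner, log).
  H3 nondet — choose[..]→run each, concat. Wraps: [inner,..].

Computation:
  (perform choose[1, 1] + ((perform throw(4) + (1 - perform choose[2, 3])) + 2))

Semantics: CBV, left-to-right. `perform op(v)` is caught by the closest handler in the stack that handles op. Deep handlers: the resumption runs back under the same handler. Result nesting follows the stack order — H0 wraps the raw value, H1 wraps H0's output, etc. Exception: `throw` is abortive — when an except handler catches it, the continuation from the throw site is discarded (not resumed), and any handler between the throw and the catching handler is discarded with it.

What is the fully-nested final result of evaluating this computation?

Working:
choose[1, 1] @ H3
  branch[0] choose=1:
    throw(4) @ H1 caught ⇒ 15
    H2 returns (15, ())
    H3 returns [(15, ())]
  branch[1] choose=1:
    throw(4) @ H1 caught ⇒ 15
    H2 returns (15, ())
    H3 returns [(15, ())]
= [(15, ()), (15, ())]

Answer: [(15, ()), (15, ())]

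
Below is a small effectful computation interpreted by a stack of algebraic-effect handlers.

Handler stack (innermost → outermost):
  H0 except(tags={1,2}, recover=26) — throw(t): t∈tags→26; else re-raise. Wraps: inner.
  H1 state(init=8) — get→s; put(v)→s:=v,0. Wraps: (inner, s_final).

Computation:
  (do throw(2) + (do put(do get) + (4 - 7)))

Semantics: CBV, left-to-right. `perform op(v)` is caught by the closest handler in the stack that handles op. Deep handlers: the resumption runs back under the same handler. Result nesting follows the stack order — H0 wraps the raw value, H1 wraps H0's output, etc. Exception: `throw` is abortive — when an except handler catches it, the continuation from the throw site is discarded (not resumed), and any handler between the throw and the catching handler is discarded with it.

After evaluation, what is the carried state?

Answer: 8

Working:
throw(2) @ H0 caught ⇒ 26
H1 returns (26, 8)
= (26, 8)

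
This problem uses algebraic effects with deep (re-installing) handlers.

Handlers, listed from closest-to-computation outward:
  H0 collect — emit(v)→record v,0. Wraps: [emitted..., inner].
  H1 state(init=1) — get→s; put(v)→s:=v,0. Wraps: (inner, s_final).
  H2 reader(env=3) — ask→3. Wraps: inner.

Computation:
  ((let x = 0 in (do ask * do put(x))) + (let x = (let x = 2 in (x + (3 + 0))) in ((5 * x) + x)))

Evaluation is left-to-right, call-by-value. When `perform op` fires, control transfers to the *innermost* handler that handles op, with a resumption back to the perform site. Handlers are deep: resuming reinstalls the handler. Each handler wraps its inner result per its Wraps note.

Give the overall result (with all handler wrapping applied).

Answer: ([30], 0)

Step-by-step:
ask @ H2 ⇒ 3
put(0) @ H1 ⇒ s:=0
H0 returns [30]
H1 returns ([30], 0)
H2 returns ([30], 0)
= ([30], 0)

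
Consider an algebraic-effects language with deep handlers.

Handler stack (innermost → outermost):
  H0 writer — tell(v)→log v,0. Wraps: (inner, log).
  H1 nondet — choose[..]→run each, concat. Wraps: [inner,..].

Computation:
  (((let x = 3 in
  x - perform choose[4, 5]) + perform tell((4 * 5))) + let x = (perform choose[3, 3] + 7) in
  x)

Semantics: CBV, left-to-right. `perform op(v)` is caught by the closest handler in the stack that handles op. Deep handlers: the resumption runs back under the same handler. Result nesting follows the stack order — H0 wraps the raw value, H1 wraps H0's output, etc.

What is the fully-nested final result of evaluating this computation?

Evaluation trace:
choose[4, 5] @ H1
  branch[0] choose=4:
    tell(20) @ H0 ⇒ log+=20
    choose[3, 3] @ H1
      branch[0] choose=3:
        H0 returns (9, (20))
        H1 returns [(9, (20))]
      branch[1] choose=3:
        H0 returns (9, (20))
        H1 returns [(9, (20))]
  branch[1] choose=5:
    tell(20) @ H0 ⇒ log+=20
    choose[3, 3] @ H1
      branch[0] choose=3:
        H0 returns (8, (20))
        H1 returns [(8, (20))]
      branch[1] choose=3:
        H0 returns (8, (20))
        H1 returns [(8, (20))]
= [(9, (20)), (9, (20)), (8, (20)), (8, (20))]

Answer: [(9, (20)), (9, (20)), (8, (20)), (8, (20))]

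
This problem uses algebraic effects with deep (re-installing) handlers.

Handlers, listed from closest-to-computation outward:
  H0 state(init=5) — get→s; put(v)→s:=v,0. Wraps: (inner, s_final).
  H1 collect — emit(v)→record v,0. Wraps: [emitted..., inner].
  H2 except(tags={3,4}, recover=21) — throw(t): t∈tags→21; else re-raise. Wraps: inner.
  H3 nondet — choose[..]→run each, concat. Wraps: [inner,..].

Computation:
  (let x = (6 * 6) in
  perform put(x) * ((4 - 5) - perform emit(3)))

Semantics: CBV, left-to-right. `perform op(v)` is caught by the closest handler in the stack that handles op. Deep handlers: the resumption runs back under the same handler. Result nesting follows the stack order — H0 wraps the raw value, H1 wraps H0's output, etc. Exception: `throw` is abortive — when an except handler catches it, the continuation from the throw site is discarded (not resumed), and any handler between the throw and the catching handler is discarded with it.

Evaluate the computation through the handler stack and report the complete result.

Evaluation trace:
put(36) @ H0 ⇒ s:=36
emit(3) @ H1 ⇒ out+=3
H0 returns (0, 36)
H1 returns [3, (0, 36)]
H2 returns [3, (0, 36)]
H3 returns [[3, (0, 36)]]
= [[3, (0, 36)]]

Answer: [[3, (0, 36)]]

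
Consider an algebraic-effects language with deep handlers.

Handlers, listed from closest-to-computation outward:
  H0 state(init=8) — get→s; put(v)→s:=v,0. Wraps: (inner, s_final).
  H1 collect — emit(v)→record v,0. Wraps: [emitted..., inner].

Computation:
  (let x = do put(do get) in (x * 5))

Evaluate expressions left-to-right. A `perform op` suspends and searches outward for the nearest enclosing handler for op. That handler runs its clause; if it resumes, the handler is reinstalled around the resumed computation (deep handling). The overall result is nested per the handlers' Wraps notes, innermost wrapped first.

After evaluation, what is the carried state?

Answer: 8

Step-by-step:
get @ H0 ⇒ 8
put(8) @ H0 ⇒ s:=8
H0 returns (0, 8)
H1 returns [(0, 8)]
= [(0, 8)]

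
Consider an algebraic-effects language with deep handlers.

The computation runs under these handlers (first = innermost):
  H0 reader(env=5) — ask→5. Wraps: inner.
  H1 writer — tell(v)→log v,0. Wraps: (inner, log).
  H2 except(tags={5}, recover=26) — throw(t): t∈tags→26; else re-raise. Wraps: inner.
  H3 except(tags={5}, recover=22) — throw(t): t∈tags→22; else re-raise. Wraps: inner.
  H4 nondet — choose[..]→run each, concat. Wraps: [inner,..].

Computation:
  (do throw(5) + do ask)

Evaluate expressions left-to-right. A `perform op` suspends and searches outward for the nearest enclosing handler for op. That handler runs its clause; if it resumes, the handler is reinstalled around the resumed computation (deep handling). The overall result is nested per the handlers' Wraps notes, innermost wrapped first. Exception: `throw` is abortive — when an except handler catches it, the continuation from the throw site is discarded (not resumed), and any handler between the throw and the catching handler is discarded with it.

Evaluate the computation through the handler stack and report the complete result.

Evaluation trace:
throw(5) @ H2 caught ⇒ 26
H3 returns 26
H4 returns [26]
= [26]

Answer: [26]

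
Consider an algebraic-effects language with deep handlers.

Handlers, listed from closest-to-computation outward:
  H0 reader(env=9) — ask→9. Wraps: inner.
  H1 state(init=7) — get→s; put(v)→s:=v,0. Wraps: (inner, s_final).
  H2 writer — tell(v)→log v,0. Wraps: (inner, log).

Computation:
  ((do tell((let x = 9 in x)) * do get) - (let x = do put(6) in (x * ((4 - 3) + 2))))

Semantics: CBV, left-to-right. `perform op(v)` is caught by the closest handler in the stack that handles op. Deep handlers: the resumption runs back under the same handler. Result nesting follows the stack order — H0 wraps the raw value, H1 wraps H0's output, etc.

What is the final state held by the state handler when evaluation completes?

Answer: 6

Working:
tell(9) @ H2 ⇒ log+=9
get @ H1 ⇒ 7
put(6) @ H1 ⇒ s:=6
H0 returns 0
H1 returns (0, 6)
H2 returns ((0, 6), (9))
= ((0, 6), (9))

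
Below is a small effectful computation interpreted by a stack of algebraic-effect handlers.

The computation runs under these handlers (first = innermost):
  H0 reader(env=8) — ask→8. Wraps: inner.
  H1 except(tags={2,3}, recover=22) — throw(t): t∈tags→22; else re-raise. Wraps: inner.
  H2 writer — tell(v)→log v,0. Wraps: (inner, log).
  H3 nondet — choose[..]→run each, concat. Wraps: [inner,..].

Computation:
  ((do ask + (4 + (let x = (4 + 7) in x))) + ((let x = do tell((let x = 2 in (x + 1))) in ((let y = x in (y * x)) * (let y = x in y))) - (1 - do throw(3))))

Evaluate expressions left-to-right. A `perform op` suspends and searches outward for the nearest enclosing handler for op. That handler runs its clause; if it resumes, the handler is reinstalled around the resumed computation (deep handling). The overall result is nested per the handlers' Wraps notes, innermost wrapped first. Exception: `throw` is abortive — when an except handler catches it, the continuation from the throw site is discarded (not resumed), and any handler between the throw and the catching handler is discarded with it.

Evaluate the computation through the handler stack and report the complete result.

Step-by-step:
ask @ H0 ⇒ 8
tell(3) @ H2 ⇒ log+=3
throw(3) @ H1 caught ⇒ 22
H2 returns (22, (3))
H3 returns [(22, (3))]
= [(22, (3))]

Answer: [(22, (3))]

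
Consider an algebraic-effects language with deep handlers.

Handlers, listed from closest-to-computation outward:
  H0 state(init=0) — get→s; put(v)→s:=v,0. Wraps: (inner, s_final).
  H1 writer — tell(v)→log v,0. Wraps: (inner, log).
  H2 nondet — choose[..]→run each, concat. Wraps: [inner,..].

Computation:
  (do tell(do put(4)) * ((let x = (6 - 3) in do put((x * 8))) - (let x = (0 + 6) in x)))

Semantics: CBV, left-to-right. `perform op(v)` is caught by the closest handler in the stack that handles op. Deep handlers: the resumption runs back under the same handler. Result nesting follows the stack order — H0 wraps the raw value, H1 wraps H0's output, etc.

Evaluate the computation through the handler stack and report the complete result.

Evaluation trace:
put(4) @ H0 ⇒ s:=4
tell(0) @ H1 ⇒ log+=0
put(24) @ H0 ⇒ s:=24
H0 returns (0, 24)
H1 returns ((0, 24), (0))
H2 returns [((0, 24), (0))]
= [((0, 24), (0))]

Answer: [((0, 24), (0))]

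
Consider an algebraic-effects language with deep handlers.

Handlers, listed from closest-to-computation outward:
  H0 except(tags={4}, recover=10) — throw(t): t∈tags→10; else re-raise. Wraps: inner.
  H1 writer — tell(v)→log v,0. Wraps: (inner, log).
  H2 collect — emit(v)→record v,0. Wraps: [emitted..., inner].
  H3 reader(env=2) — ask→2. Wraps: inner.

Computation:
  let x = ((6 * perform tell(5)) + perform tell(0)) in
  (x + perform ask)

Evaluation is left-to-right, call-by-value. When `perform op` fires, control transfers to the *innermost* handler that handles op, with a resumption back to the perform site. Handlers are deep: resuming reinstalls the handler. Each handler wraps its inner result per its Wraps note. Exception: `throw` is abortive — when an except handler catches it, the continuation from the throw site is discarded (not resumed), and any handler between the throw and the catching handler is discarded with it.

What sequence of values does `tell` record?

Answer: (5, 0)

Step-by-step:
tell(5) @ H1 ⇒ log+=5
tell(0) @ H1 ⇒ log+=0
ask @ H3 ⇒ 2
H0 returns 2
H1 returns (2, (5, 0))
H2 returns [(2, (5, 0))]
H3 returns [(2, (5, 0))]
= [(2, (5, 0))]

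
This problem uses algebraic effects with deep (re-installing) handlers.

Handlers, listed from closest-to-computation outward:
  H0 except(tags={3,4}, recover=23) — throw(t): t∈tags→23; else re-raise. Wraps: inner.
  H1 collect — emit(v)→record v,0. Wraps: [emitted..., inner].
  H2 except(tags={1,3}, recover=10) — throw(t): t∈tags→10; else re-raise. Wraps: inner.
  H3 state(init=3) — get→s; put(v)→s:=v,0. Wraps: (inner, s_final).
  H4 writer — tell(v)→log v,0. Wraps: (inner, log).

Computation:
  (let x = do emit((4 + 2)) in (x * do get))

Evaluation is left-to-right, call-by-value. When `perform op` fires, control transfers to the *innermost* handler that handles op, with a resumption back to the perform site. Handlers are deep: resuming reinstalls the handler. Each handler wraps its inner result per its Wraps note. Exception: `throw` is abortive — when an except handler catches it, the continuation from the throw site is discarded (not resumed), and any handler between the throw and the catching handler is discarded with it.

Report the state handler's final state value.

Evaluation trace:
emit(6) @ H1 ⇒ out+=6
get @ H3 ⇒ 3
H0 returns 0
H1 returns [6, 0]
H2 returns [6, 0]
H3 returns ([6, 0], 3)
H4 returns (([6, 0], 3), ())
= (([6, 0], 3), ())

Answer: 3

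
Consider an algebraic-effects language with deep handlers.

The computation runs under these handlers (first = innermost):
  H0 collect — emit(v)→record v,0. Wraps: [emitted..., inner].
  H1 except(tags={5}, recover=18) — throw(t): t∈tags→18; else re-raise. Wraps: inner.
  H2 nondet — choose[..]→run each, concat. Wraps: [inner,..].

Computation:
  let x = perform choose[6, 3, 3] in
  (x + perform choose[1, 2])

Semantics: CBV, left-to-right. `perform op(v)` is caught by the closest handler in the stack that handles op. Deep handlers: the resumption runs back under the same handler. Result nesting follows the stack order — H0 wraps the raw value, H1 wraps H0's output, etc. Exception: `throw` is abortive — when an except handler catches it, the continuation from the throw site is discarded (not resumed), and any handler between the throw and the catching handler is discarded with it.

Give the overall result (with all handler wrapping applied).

Answer: [[7], [8], [4], [5], [4], [5]]

Working:
choose[6, 3, 3] @ H2
  branch[0] choose=6:
    choose[1, 2] @ H2
      branch[0] choose=1:
        H0 returns [7]
        H1 returns [7]
        H2 returns [[7]]
      branch[1] choose=2:
        H0 returns [8]
        H1 returns [8]
        H2 returns [[8]]
  branch[1] choose=3:
    choose[1, 2] @ H2
      branch[0] choose=1:
        H0 returns [4]
        H1 returns [4]
        H2 returns [[4]]
      branch[1] choose=2:
        H0 returns [5]
        H1 returns [5]
        H2 returns [[5]]
  branch[2] choose=3:
    choose[1, 2] @ H2
      branch[0] choose=1:
        H0 returns [4]
        H1 returns [4]
        H2 returns [[4]]
      branch[1] choose=2:
        H0 returns [5]
        H1 returns [5]
        H2 returns [[5]]
= [[7], [8], [4], [5], [4], [5]]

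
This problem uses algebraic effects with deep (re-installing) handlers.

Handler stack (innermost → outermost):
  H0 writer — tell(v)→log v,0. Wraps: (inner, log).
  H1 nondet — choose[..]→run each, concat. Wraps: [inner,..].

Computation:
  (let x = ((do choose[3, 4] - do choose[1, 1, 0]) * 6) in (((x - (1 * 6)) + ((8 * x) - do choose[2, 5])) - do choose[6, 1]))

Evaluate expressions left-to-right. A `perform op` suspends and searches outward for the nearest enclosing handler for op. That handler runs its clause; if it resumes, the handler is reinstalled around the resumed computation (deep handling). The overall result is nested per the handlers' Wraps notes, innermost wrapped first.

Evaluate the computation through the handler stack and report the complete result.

Evaluation trace:
choose[3, 4] @ H1
  branch[0] choose=3:
    choose[1, 1, 0] @ H1
      branch[0] choose=1:
        choose[2, 5] @ H1
          branch[0] choose=2:
            choose[6, 1] @ H1
              branch[0] choose=6:
                H0 returns (94, ())
                H1 returns [(94, ())]
              branch[1] choose=1:
                H0 returns (99, ())
                H1 returns [(99, ())]
          branch[1] choose=5:
            choose[6, 1] @ H1
              branch[0] choose=6:
                H0 returns (91, ())
                H1 returns [(91, ())]
              branch[1] choose=1:
                H0 returns (96, ())
                H1 returns [(96, ())]
      branch[1] choose=1:
        choose[2, 5] @ H1
          branch[0] choose=2:
            choose[6, 1] @ H1
              branch[0] choose=6:
                H0 returns (94, ())
                H1 returns [(94, ())]
              branch[1] choose=1:
                H0 returns (99, ())
                H1 returns [(99, ())]
          branch[1] choose=5:
            choose[6, 1] @ H1
              branch[0] choose=6:
                H0 returns (91, ())
                H1 returns [(91, ())]
              branch[1] choose=1:
                H0 returns (96, ())
                H1 returns [(96, ())]
      branch[2] choose=0:
        choose[2, 5] @ H1
          branch[0] choose=2:
            choose[6, 1] @ H1
              branch[0] choose=6:
                H0 returns (148, ())
                H1 returns [(148, ())]
              branch[1] choose=1:
                H0 returns (153, ())
                H1 returns [(153, ())]
          branch[1] choose=5:
            choose[6, 1] @ H1
              branch[0] choose=6:
                H0 returns (145, ())
                H1 returns [(145, ())]
              branch[1] choose=1:
                H0 returns (150, ())
                H1 returns [(150, ())]
  branch[1] choose=4:
    choose[1, 1, 0] @ H1
      branch[0] choose=1:
        choose[2, 5] @ H1
          branch[0] choose=2:
            choose[6, 1] @ H1
              branch[0] choose=6:
                H0 returns (148, ())
                H1 returns [(148, ())]
              branch[1] choose=1:
                H0 returns (153, ())
                H1 returns [(153, ())]
          branch[1] choose=5:
            choose[6, 1] @ H1
              branch[0] choose=6:
                H0 returns (145, ())
                H1 returns [(145, ())]
              branch[1] choose=1:
                H0 returns (150, ())
                H1 returns [(150, ())]
      branch[1] choose=1:
        choose[2, 5] @ H1
          branch[0] choose=2:
            choose[6, 1] @ H1
              branch[0] choose=6:
                H0 returns (148, ())
                H1 returns [(148, ())]
              branch[1] choose=1:
                H0 returns (153, ())
                H1 returns [(153, ())]
          branch[1] choose=5:
            choose[6, 1] @ H1
              branch[0] choose=6:
                H0 returns (145, ())
                H1 returns [(145, ())]
              branch[1] choose=1:
                H0 returns (150, ())
                H1 returns [(150, ())]
      branch[2] choose=0:
        choose[2, 5] @ H1
          branch[0] choose=2:
            choose[6, 1] @ H1
              branch[0] choose=6:
                H0 returns (202, ())
                H1 returns [(202, ())]
              branch[1] choose=1:
                H0 returns (207, ())
                H1 returns [(207, ())]
          branch[1] choose=5:
            choose[6, 1] @ H1
              branch[0] choose=6:
                H0 returns (199, ())
                H1 returns [(199, ())]
              branch[1] choose=1:
                H0 returns (204, ())
                H1 returns [(204, ())]
= [(94, ()), (99, ()), (91, ()), (96, ()), (94, ()), (99, ()), (91, ()), (96, ()), (148, ()), (153, ()), (145, ()), (150, ()), (148, ()), (153, ()), (145, ()), (150, ()), (148, ()), (153, ()), (145, ()), (150, ()), (202, ()), (207, ()), (199, ()), (204, ())]

Answer: [(94, ()), (99, ()), (91, ()), (96, ()), (94, ()), (99, ()), (91, ()), (96, ()), (148, ()), (153, ()), (145, ()), (150, ()), (148, ()), (153, ()), (145, ()), (150, ()), (148, ()), (153, ()), (145, ()), (150, ()), (202, ()), (207, ()), (199, ()), (204, ())]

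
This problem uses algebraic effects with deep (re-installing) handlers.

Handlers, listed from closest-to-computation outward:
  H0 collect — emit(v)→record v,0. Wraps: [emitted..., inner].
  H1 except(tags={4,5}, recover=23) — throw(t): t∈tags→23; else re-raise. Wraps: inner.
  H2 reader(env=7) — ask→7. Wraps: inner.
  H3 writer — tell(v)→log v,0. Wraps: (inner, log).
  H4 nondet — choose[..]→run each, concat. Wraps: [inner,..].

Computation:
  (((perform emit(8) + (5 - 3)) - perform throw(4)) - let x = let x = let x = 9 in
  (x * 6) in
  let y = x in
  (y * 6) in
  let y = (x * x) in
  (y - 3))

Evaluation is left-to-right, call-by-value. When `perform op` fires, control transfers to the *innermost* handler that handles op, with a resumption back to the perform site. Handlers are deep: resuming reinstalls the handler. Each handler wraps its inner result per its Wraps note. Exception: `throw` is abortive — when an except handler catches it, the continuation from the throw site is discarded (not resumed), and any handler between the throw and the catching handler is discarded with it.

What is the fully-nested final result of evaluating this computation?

Answer: [(23, ())]

Working:
emit(8) @ H0 ⇒ out+=8
throw(4) @ H1 caught ⇒ 23
H2 returns 23
H3 returns (23, ())
H4 returns [(23, ())]
= [(23, ())]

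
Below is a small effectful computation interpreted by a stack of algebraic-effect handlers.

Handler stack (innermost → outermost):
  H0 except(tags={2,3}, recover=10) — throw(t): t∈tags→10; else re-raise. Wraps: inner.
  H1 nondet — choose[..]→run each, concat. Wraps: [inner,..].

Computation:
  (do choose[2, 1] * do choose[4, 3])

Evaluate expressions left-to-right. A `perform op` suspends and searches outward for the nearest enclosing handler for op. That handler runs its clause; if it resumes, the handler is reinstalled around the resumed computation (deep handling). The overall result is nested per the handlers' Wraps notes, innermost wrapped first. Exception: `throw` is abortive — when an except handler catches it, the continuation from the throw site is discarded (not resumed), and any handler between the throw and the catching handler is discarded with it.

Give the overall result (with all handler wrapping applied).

Answer: [8, 6, 4, 3]

Step-by-step:
choose[2, 1] @ H1
  branch[0] choose=2:
    choose[4, 3] @ H1
      branch[0] choose=4:
        H0 returns 8
        H1 returns [8]
      branch[1] choose=3:
        H0 returns 6
        H1 returns [6]
  branch[1] choose=1:
    choose[4, 3] @ H1
      branch[0] choose=4:
        H0 returns 4
        H1 returns [4]
      branch[1] choose=3:
        H0 returns 3
        H1 returns [3]
= [8, 6, 4, 3]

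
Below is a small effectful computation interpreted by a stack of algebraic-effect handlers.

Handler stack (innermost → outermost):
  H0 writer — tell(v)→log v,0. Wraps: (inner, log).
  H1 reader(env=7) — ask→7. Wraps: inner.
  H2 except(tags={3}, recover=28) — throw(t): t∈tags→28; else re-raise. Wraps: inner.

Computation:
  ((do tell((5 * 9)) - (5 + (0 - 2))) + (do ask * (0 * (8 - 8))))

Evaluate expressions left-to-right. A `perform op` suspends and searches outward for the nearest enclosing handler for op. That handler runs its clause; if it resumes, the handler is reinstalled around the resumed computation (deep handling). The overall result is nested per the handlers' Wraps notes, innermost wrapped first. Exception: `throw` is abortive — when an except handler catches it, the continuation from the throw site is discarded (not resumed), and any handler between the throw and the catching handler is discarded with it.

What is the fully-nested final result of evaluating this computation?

Answer: (-3, (45))

Working:
tell(45) @ H0 ⇒ log+=45
ask @ H1 ⇒ 7
H0 returns (-3, (45))
H1 returns (-3, (45))
H2 returns (-3, (45))
= (-3, (45))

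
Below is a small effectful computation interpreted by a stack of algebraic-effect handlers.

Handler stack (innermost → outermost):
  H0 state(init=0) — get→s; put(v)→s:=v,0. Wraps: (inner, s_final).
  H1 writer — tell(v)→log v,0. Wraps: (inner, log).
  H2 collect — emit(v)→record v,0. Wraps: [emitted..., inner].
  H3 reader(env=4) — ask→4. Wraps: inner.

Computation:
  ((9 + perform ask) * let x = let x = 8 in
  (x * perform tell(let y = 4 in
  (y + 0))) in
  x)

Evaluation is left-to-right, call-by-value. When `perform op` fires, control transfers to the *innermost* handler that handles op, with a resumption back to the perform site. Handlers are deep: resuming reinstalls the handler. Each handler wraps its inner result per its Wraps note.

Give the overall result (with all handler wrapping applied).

Working:
ask @ H3 ⇒ 4
tell(4) @ H1 ⇒ log+=4
H0 returns (0, 0)
H1 returns ((0, 0), (4))
H2 returns [((0, 0), (4))]
H3 returns [((0, 0), (4))]
= [((0, 0), (4))]

Answer: [((0, 0), (4))]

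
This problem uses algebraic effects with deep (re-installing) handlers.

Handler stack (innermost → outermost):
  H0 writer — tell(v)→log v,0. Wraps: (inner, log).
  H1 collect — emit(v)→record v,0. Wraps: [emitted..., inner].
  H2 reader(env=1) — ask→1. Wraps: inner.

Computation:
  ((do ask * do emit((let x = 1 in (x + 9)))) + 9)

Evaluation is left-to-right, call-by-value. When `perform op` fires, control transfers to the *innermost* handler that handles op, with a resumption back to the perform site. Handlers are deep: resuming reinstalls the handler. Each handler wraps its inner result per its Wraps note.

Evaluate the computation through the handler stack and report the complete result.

Step-by-step:
ask @ H2 ⇒ 1
emit(10) @ H1 ⇒ out+=10
H0 returns (9, ())
H1 returns [10, (9, ())]
H2 returns [10, (9, ())]
= [10, (9, ())]

Answer: [10, (9, ())]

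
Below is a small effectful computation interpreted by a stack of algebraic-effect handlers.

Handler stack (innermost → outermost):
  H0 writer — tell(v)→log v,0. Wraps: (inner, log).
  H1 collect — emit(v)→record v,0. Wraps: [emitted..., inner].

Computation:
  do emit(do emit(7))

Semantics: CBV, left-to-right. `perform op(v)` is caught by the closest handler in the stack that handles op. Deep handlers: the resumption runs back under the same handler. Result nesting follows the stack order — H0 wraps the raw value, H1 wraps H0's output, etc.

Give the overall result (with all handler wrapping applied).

Answer: [7, 0, (0, ())]

Step-by-step:
emit(7) @ H1 ⇒ out+=7
emit(0) @ H1 ⇒ out+=0
H0 returns (0, ())
H1 returns [7, 0, (0, ())]
= [7, 0, (0, ())]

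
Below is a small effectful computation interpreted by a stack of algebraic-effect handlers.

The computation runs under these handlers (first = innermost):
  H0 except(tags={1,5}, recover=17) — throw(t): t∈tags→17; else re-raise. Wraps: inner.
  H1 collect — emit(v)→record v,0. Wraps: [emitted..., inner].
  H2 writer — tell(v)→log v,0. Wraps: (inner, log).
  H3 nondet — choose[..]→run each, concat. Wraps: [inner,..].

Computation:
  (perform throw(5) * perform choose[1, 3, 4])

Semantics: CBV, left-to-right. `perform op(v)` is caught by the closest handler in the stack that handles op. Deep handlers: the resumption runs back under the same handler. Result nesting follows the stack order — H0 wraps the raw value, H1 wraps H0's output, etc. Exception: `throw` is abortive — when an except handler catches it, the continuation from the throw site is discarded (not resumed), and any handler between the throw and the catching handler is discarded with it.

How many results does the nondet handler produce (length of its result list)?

Answer: 1

Evaluation trace:
throw(5) @ H0 caught ⇒ 17
H1 returns [17]
H2 returns ([17], ())
H3 returns [([17], ())]
= [([17], ())]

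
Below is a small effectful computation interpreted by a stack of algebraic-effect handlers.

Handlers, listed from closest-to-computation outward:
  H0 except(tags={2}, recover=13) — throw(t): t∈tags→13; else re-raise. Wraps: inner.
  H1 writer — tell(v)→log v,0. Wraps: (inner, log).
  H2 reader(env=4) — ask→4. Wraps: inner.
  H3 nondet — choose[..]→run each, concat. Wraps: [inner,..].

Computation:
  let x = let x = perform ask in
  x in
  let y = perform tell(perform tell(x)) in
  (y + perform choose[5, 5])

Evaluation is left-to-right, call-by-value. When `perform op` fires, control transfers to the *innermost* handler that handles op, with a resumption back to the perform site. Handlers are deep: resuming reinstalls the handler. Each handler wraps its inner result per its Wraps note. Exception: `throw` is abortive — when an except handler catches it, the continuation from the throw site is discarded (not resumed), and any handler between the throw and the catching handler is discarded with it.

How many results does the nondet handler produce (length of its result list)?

Answer: 2

Step-by-step:
ask @ H2 ⇒ 4
tell(4) @ H1 ⇒ log+=4
tell(0) @ H1 ⇒ log+=0
choose[5, 5] @ H3
  branch[0] choose=5:
    H0 returns 5
    H1 returns (5, (4, 0))
    H2 returns (5, (4, 0))
    H3 returns [(5, (4, 0))]
  branch[1] choose=5:
    H0 returns 5
    H1 returns (5, (4, 0))
    H2 returns (5, (4, 0))
    H3 returns [(5, (4, 0))]
= [(5, (4, 0)), (5, (4, 0))]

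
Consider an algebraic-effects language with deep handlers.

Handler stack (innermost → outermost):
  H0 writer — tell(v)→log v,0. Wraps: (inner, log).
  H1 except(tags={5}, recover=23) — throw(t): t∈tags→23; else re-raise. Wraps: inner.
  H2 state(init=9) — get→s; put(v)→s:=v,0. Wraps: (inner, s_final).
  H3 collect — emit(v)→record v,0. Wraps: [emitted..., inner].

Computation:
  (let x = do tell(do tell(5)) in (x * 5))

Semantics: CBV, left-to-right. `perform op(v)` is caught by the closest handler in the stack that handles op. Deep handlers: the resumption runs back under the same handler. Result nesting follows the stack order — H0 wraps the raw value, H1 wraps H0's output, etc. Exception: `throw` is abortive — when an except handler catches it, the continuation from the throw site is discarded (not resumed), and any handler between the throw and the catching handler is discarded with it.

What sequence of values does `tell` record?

Answer: (5, 0)

Step-by-step:
tell(5) @ H0 ⇒ log+=5
tell(0) @ H0 ⇒ log+=0
H0 returns (0, (5, 0))
H1 returns (0, (5, 0))
H2 returns ((0, (5, 0)), 9)
H3 returns [((0, (5, 0)), 9)]
= [((0, (5, 0)), 9)]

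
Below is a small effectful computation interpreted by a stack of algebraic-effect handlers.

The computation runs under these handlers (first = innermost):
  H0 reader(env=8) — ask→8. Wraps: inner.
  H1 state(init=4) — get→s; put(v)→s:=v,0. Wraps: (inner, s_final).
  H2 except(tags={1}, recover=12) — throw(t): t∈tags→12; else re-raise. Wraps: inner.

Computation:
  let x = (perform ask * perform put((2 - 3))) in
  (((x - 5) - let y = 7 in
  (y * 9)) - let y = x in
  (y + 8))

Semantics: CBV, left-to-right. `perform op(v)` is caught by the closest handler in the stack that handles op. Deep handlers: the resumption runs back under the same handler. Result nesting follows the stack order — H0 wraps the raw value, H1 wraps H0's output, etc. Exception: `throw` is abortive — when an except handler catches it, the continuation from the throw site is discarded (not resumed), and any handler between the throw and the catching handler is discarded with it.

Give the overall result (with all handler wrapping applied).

Evaluation trace:
ask @ H0 ⇒ 8
put(-1) @ H1 ⇒ s:=-1
H0 returns -76
H1 returns (-76, -1)
H2 returns (-76, -1)
= (-76, -1)

Answer: (-76, -1)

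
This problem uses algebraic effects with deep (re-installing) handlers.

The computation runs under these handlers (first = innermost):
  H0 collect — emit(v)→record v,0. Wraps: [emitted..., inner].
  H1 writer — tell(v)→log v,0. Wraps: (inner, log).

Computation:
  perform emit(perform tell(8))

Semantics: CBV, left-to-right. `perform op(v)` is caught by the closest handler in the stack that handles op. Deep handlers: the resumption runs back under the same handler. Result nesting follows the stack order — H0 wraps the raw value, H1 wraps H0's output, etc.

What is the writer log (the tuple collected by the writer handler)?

Evaluation trace:
tell(8) @ H1 ⇒ log+=8
emit(0) @ H0 ⇒ out+=0
H0 returns [0, 0]
H1 returns ([0, 0], (8))
= ([0, 0], (8))

Answer: (8)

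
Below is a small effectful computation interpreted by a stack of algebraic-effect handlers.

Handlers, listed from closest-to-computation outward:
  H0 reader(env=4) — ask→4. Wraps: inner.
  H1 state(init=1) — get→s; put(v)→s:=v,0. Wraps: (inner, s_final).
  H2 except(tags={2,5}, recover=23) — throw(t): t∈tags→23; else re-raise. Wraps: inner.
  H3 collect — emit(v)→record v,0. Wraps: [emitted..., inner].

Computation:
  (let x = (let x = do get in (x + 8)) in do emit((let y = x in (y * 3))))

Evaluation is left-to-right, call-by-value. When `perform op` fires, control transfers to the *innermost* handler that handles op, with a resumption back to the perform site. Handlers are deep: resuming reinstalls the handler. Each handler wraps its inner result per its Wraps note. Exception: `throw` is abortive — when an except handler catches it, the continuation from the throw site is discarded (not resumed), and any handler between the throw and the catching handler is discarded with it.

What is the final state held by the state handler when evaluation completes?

Step-by-step:
get @ H1 ⇒ 1
emit(27) @ H3 ⇒ out+=27
H0 returns 0
H1 returns (0, 1)
H2 returns (0, 1)
H3 returns [27, (0, 1)]
= [27, (0, 1)]

Answer: 1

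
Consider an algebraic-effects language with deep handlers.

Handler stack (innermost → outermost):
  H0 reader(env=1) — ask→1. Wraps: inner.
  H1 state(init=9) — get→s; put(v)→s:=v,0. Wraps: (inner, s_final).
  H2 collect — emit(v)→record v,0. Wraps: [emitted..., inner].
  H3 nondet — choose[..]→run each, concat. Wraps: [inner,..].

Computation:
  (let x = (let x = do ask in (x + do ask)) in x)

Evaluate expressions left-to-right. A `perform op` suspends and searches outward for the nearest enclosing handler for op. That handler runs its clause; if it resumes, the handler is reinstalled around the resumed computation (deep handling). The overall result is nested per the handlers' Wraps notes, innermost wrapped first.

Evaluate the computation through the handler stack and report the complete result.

Answer: [[(2, 9)]]

Working:
ask @ H0 ⇒ 1
ask @ H0 ⇒ 1
H0 returns 2
H1 returns (2, 9)
H2 returns [(2, 9)]
H3 returns [[(2, 9)]]
= [[(2, 9)]]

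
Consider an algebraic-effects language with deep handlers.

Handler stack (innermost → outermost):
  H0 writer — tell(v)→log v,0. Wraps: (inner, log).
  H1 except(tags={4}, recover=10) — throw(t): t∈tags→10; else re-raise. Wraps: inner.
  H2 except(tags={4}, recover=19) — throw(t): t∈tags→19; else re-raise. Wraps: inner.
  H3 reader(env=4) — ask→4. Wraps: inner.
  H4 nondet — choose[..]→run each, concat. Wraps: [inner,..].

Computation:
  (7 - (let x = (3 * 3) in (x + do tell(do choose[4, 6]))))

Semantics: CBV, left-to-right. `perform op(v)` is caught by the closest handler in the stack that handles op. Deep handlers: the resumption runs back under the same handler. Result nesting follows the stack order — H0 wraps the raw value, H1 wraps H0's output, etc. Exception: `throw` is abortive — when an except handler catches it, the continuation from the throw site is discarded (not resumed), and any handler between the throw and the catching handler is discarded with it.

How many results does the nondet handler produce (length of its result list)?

Answer: 2

Evaluation trace:
choose[4, 6] @ H4
  branch[0] choose=4:
    tell(4) @ H0 ⇒ log+=4
    H0 returns (-2, (4))
    H1 returns (-2, (4))
    H2 returns (-2, (4))
    H3 returns (-2, (4))
    H4 returns [(-2, (4))]
  branch[1] choose=6:
    tell(6) @ H0 ⇒ log+=6
    H0 returns (-2, (6))
    H1 returns (-2, (6))
    H2 returns (-2, (6))
    H3 returns (-2, (6))
    H4 returns [(-2, (6))]
= [(-2, (4)), (-2, (6))]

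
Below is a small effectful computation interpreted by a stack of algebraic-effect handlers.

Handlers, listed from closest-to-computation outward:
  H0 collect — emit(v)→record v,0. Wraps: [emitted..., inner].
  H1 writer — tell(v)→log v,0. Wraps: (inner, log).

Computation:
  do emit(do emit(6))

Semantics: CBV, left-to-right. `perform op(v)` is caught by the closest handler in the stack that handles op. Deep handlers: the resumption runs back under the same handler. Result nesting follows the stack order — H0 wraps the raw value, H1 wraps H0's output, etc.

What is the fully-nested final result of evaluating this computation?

Step-by-step:
emit(6) @ H0 ⇒ out+=6
emit(0) @ H0 ⇒ out+=0
H0 returns [6, 0, 0]
H1 returns ([6, 0, 0], ())
= ([6, 0, 0], ())

Answer: ([6, 0, 0], ())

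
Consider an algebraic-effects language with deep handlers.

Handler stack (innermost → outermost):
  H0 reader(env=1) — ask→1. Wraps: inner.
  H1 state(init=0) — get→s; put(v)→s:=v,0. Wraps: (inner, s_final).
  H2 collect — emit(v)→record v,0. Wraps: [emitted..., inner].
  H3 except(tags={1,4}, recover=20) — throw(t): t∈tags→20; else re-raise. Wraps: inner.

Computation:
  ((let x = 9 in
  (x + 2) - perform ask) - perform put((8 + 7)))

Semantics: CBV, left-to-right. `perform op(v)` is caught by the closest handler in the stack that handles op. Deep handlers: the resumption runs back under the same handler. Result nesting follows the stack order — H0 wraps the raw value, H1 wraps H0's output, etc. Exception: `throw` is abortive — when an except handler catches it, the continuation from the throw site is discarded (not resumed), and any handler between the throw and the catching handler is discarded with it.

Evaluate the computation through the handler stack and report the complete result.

Answer: [(10, 15)]

Working:
ask @ H0 ⇒ 1
put(15) @ H1 ⇒ s:=15
H0 returns 10
H1 returns (10, 15)
H2 returns [(10, 15)]
H3 returns [(10, 15)]
= [(10, 15)]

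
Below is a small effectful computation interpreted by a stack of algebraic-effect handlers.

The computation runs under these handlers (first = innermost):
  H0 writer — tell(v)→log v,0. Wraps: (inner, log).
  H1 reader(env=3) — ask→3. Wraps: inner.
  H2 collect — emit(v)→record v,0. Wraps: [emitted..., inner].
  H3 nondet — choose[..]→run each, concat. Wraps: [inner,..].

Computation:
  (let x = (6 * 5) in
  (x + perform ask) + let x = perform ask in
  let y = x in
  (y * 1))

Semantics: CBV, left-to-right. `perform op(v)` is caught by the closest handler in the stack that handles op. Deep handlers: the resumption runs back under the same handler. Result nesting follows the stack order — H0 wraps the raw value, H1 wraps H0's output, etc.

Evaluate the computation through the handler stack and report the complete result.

Working:
ask @ H1 ⇒ 3
ask @ H1 ⇒ 3
H0 returns (36, ())
H1 returns (36, ())
H2 returns [(36, ())]
H3 returns [[(36, ())]]
= [[(36, ())]]

Answer: [[(36, ())]]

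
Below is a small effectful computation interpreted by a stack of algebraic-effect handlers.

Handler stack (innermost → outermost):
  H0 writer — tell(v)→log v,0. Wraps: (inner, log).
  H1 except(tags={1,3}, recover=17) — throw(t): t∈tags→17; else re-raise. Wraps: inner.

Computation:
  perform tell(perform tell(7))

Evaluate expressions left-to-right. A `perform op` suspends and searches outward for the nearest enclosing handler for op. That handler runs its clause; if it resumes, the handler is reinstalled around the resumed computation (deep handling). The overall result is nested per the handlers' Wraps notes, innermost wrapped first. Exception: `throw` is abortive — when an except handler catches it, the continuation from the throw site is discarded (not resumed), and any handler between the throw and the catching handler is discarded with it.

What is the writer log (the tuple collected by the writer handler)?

Answer: (7, 0)

Working:
tell(7) @ H0 ⇒ log+=7
tell(0) @ H0 ⇒ log+=0
H0 returns (0, (7, 0))
H1 returns (0, (7, 0))
= (0, (7, 0))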